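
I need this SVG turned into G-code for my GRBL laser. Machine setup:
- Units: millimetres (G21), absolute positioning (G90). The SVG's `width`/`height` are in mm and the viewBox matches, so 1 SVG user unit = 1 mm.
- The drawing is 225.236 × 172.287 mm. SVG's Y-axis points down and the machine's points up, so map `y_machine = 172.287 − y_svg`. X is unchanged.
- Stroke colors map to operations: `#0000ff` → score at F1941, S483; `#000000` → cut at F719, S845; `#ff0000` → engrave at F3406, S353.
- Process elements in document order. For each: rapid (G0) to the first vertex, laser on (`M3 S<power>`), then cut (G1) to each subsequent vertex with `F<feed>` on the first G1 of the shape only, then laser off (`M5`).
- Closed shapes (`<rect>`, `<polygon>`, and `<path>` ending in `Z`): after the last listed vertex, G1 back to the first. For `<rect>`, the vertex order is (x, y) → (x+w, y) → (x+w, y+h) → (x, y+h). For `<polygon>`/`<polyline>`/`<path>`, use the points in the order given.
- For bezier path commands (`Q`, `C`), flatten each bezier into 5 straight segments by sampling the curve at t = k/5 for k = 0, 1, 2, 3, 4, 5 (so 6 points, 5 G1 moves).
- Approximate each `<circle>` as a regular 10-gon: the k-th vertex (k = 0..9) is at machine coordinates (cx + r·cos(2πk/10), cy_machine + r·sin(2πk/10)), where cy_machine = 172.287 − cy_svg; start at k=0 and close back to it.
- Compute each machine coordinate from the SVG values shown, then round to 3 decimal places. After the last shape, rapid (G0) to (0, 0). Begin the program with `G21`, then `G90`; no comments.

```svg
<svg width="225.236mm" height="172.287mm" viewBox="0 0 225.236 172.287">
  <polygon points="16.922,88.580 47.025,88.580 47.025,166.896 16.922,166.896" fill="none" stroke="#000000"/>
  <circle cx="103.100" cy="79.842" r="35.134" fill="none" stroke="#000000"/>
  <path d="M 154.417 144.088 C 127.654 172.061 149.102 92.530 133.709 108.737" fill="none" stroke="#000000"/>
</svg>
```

G21
G90
G0 X16.922 Y83.707
M3 S845
G1 X47.025 Y83.707 F719
G1 X47.025 Y5.391
G1 X16.922 Y5.391
G1 X16.922 Y83.707
M5
G0 X138.234 Y92.445
M3 S845
G1 X131.524 Y113.096 F719
G1 X113.957 Y125.859
G1 X92.243 Y125.859
G1 X74.676 Y113.096
G1 X67.966 Y92.445
G1 X74.676 Y71.794
G1 X92.243 Y59.031
G1 X113.957 Y59.031
G1 X131.524 Y71.794
G1 X138.234 Y92.445
M5
G0 X154.417 Y28.199
M3 S845
G1 X143.464 Y22.690 F719
G1 X139.999 Y33.226
G1 X139.940 Y50.052
G1 X139.204 Y63.412
G1 X133.709 Y63.550
M5
G0 X0.000 Y0.000

viewBox `0 0 225.236 172.287` with mm width/height → 1 unit = 1 mm. Flip: y_m = 172.287 − y_svg.

**Shape 1** — `<polygon>` rectangle, stroke `#000000` → cut (S845, F719). Machine vertices: (16.922,83.707) → (47.025,83.707) → (47.025,5.391) → (16.922,5.391) → (16.922,83.707). Closed: final G1 returns to the first vertex.

**Shape 2** — `<circle>` circle, stroke `#000000` → cut (S845, F719). Machine vertices: (138.234,92.445) → (131.524,113.096) → (113.957,125.859) → (92.243,125.859) → (74.676,113.096) → (67.966,92.445) → (74.676,71.794) → (92.243,59.031) → (113.957,59.031) → (131.524,71.794) → (138.234,92.445). Closed: final G1 returns to the first vertex.

**Shape 3** — `<path>` cubic bezier, stroke `#000000` → cut (S845, F719). Control points (SVG): P0=(154.417,144.088), P1=(127.654,172.061), P2=(149.102,92.530), P3=(133.709,108.737); sampled at t=k/5. Machine vertices: (154.417,28.199) → (143.464,22.690) → (139.999,33.226) → (139.940,50.052) → (139.204,63.412) → (133.709,63.550). Open path.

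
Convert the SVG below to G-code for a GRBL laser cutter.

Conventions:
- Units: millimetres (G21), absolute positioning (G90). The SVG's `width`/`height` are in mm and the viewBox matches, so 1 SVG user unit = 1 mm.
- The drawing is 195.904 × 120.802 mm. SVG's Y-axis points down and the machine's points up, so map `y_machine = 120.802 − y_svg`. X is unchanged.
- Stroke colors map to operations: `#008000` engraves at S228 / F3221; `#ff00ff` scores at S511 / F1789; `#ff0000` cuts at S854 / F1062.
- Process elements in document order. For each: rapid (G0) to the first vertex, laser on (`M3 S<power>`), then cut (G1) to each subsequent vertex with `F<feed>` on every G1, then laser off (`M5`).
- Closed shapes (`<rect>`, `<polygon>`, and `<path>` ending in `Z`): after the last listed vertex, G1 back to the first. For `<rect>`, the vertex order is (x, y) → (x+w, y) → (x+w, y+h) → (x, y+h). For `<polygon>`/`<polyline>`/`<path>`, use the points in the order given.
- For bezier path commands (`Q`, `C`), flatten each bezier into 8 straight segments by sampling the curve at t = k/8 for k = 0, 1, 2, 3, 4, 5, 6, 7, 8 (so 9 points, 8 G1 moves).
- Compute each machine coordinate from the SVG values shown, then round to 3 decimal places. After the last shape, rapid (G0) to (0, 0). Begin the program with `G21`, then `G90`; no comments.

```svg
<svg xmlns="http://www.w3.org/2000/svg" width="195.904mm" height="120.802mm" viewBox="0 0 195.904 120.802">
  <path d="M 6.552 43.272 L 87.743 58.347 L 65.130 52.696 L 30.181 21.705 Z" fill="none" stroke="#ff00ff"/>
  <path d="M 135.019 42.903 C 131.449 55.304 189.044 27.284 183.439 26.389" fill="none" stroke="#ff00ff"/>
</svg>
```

Since the viewBox matches the mm dimensions, user units are millimetres directly. The only transform is the Y-flip y_m = 120.802 − y_svg.

Shape 1 is a closed polygon drawn with `<path>`. Its stroke #ff00ff means score at S511, F1789. After flipping Y the toolpath is (6.552,77.530) → (87.743,62.455) → (65.130,68.106) → (30.181,99.097) → (6.552,77.530), returning to the start.

Shape 2 is a cubic bezier drawn with `<path>`. Its stroke #ff00ff means score at S511, F1789. After flipping Y the toolpath is (135.019,77.899) → (136.304,75.011) → (141.867,75.122) → (150.248,77.438) → (159.992,81.170) → (169.640,85.525) → (177.736,89.711) → (182.821,92.938) → (183.439,94.413).

G21
G90
G0 X6.552 Y77.530
M3 S511
G1 X87.743 Y62.455 F1789
G1 X65.130 Y68.106 F1789
G1 X30.181 Y99.097 F1789
G1 X6.552 Y77.530 F1789
M5
G0 X135.019 Y77.899
M3 S511
G1 X136.304 Y75.011 F1789
G1 X141.867 Y75.122 F1789
G1 X150.248 Y77.438 F1789
G1 X159.992 Y81.170 F1789
G1 X169.640 Y85.525 F1789
G1 X177.736 Y89.711 F1789
G1 X182.821 Y92.938 F1789
G1 X183.439 Y94.413 F1789
M5
G0 X0.000 Y0.000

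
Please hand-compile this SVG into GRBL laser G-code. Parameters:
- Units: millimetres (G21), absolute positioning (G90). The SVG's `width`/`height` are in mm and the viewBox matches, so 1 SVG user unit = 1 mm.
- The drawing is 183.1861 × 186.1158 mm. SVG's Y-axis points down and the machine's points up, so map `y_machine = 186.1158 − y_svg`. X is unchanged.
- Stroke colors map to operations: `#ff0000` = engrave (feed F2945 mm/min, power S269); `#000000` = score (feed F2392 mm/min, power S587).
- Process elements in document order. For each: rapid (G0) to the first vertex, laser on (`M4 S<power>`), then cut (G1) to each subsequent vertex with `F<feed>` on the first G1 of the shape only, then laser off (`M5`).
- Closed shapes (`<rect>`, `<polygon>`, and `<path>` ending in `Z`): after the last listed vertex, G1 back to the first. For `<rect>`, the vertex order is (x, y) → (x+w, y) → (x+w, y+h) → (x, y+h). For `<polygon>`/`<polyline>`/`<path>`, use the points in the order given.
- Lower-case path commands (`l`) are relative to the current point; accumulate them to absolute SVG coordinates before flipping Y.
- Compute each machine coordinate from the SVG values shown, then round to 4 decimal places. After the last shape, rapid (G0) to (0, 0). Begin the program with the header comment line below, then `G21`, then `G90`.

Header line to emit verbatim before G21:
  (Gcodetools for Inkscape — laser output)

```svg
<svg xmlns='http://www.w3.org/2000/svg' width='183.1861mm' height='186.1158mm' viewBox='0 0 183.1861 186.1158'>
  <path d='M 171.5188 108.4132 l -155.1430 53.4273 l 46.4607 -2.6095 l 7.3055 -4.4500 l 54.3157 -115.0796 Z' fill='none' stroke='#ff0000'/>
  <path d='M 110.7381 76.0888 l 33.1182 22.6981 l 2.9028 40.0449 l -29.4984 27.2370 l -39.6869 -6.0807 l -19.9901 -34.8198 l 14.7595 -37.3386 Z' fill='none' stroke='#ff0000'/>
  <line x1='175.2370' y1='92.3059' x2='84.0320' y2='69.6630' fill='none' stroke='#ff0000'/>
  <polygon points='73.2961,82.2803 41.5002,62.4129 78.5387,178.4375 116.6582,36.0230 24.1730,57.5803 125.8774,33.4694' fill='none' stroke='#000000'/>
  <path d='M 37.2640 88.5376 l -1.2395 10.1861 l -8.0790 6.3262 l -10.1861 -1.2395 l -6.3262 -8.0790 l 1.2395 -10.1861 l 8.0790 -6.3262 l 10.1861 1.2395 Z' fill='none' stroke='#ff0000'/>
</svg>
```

1 u = 1 mm; y_m = 186.1158 − y.

[1] `<path>` closed polygon, #ff0000→engrave S269 F2945: (171.5188,77.7026) → (16.3758,24.2753) → (62.8365,26.8848) → (70.1420,31.3348) → (124.4577,146.4144) → (171.5188,77.7026) (closed)

[2] `<path>` regular polygon, #ff0000→engrave S269 F2945: (110.7381,110.0270) → (143.8563,87.3289) → (146.7591,47.2840) → (117.2607,20.0470) → (77.5738,26.1277) → (57.5837,60.9475) → (72.3432,98.2861) → (110.7381,110.0270) (closed)

[3] `<line>` line segment, #ff0000→engrave S269 F2945: (175.2370,93.8099) → (84.0320,116.4528)

[4] `<polygon>` closed polygon, #000000→score S587 F2392: (73.2961,103.8355) → (41.5002,123.7029) → (78.5387,7.6783) → (116.6582,150.0928) → (24.1730,128.5355) → (125.8774,152.6464) → (73.2961,103.8355) (closed)

[5] `<path>` regular polygon, #ff0000→engrave S269 F2945: (37.2640,97.5782) → (36.0245,87.3921) → (27.9455,81.0659) → (17.7594,82.3054) → (11.4332,90.3844) → (12.6727,100.5705) → (20.7517,106.8967) → (30.9378,105.6572) → (37.2640,97.5782) (closed)

(Gcodetools for Inkscape — laser output)
G21
G90
G0 X171.5188 Y77.7026
M4 S269
G1 X16.3758 Y24.2753 F2945
G1 X62.8365 Y26.8848
G1 X70.1420 Y31.3348
G1 X124.4577 Y146.4144
G1 X171.5188 Y77.7026
M5
G0 X110.7381 Y110.0270
M4 S269
G1 X143.8563 Y87.3289 F2945
G1 X146.7591 Y47.2840
G1 X117.2607 Y20.0470
G1 X77.5738 Y26.1277
G1 X57.5837 Y60.9475
G1 X72.3432 Y98.2861
G1 X110.7381 Y110.0270
M5
G0 X175.2370 Y93.8099
M4 S269
G1 X84.0320 Y116.4528 F2945
M5
G0 X73.2961 Y103.8355
M4 S587
G1 X41.5002 Y123.7029 F2392
G1 X78.5387 Y7.6783
G1 X116.6582 Y150.0928
G1 X24.1730 Y128.5355
G1 X125.8774 Y152.6464
G1 X73.2961 Y103.8355
M5
G0 X37.2640 Y97.5782
M4 S269
G1 X36.0245 Y87.3921 F2945
G1 X27.9455 Y81.0659
G1 X17.7594 Y82.3054
G1 X11.4332 Y90.3844
G1 X12.6727 Y100.5705
G1 X20.7517 Y106.8967
G1 X30.9378 Y105.6572
G1 X37.2640 Y97.5782
M5
G0 X0.0000 Y0.0000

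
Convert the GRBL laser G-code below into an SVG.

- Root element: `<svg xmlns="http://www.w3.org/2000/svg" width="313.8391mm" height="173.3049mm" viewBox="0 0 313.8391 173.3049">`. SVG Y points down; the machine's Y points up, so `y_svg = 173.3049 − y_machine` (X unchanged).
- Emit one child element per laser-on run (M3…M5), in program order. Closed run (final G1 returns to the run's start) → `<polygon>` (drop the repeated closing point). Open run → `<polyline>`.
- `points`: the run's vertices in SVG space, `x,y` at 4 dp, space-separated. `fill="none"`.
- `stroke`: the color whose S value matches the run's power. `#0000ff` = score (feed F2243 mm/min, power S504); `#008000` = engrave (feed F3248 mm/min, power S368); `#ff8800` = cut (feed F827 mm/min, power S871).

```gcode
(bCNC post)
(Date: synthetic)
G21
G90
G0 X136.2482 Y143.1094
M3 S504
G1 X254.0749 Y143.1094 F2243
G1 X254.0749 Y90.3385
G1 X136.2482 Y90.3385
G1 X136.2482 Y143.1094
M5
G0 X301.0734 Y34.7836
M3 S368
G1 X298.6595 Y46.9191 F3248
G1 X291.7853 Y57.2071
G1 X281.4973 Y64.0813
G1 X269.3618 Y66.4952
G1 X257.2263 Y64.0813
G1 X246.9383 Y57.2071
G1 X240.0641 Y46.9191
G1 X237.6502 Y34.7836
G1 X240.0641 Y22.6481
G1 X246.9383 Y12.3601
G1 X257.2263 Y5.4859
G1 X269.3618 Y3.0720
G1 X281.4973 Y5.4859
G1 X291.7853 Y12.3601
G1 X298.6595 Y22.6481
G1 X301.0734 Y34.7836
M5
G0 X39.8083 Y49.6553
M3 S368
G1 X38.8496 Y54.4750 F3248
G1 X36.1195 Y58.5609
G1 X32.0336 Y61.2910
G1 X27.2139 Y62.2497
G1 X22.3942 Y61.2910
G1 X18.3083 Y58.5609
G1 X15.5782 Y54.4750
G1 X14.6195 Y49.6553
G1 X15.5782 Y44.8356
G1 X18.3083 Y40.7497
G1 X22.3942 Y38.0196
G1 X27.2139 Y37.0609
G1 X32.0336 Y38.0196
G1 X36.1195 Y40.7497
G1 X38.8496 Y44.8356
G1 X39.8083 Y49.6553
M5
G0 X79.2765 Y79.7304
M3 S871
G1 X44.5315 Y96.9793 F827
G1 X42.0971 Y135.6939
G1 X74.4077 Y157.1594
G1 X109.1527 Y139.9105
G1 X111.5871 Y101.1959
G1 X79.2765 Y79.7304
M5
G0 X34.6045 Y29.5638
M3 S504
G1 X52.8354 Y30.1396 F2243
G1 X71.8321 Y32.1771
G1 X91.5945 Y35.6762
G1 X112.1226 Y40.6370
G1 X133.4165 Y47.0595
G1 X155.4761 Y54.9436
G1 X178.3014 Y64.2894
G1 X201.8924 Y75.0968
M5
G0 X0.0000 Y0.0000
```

Each laser-on run becomes one SVG element. Flip Y back into SVG space with y_svg = 173.3049 − y_machine.

Run 1: power S504 maps to stroke `#0000ff` (score). The run returns to its start, so emit a `<polygon>` with points (Y-flipped): 136.2482,30.1955 254.0749,30.1955 254.0749,82.9664 136.2482,82.9664.

Run 2: power S368 maps to stroke `#008000` (engrave). The run returns to its start, so emit a `<polygon>` with points (Y-flipped): 301.0734,138.5213 298.6595,126.3858 291.7853,116.0978 281.4973,109.2236 269.3618,106.8097 257.2263,109.2236 246.9383,116.0978 240.0641,126.3858 237.6502,138.5213 240.0641,150.6568 246.9383,160.9448 257.2263,167.8190 269.3618,170.2329 281.4973,167.8190 291.7853,160.9448 298.6595,150.6568.

Run 3: the run's S368 means `#008000` (engrave). The run returns to its start, so emit a `<polygon>` with points (Y-flipped): 39.8083,123.6496 38.8496,118.8299 36.1195,114.7440 32.0336,112.0139 27.2139,111.0552 22.3942,112.0139 18.3083,114.7440 15.5782,118.8299 14.6195,123.6496 15.5782,128.4693 18.3083,132.5552 22.3942,135.2853 27.2139,136.2440 32.0336,135.2853 36.1195,132.5552 38.8496,128.4693.

Run 4: S871 ⇒ cut layer `#ff8800`. The run returns to its start, so emit a `<polygon>` with points (Y-flipped): 79.2765,93.5745 44.5315,76.3256 42.0971,37.6110 74.4077,16.1455 109.1527,33.3944 111.5871,72.1090.

Run 5: power S504 maps to stroke `#0000ff` (score). The run is open, so emit a `<polyline>` with points (Y-flipped): 34.6045,143.7411 52.8354,143.1653 71.8321,141.1278 91.5945,137.6287 112.1226,132.6679 133.4165,126.2454 155.4761,118.3613 178.3014,109.0155 201.8924,98.2081.

<svg xmlns="http://www.w3.org/2000/svg" width="313.8391mm" height="173.3049mm" viewBox="0 0 313.8391 173.3049">
  <polygon points="136.2482,30.1955 254.0749,30.1955 254.0749,82.9664 136.2482,82.9664" fill="none" stroke="#0000ff"/>
  <polygon points="301.0734,138.5213 298.6595,126.3858 291.7853,116.0978 281.4973,109.2236 269.3618,106.8097 257.2263,109.2236 246.9383,116.0978 240.0641,126.3858 237.6502,138.5213 240.0641,150.6568 246.9383,160.9448 257.2263,167.8190 269.3618,170.2329 281.4973,167.8190 291.7853,160.9448 298.6595,150.6568" fill="none" stroke="#008000"/>
  <polygon points="39.8083,123.6496 38.8496,118.8299 36.1195,114.7440 32.0336,112.0139 27.2139,111.0552 22.3942,112.0139 18.3083,114.7440 15.5782,118.8299 14.6195,123.6496 15.5782,128.4693 18.3083,132.5552 22.3942,135.2853 27.2139,136.2440 32.0336,135.2853 36.1195,132.5552 38.8496,128.4693" fill="none" stroke="#008000"/>
  <polygon points="79.2765,93.5745 44.5315,76.3256 42.0971,37.6110 74.4077,16.1455 109.1527,33.3944 111.5871,72.1090" fill="none" stroke="#ff8800"/>
  <polyline points="34.6045,143.7411 52.8354,143.1653 71.8321,141.1278 91.5945,137.6287 112.1226,132.6679 133.4165,126.2454 155.4761,118.3613 178.3014,109.0155 201.8924,98.2081" fill="none" stroke="#0000ff"/>
</svg>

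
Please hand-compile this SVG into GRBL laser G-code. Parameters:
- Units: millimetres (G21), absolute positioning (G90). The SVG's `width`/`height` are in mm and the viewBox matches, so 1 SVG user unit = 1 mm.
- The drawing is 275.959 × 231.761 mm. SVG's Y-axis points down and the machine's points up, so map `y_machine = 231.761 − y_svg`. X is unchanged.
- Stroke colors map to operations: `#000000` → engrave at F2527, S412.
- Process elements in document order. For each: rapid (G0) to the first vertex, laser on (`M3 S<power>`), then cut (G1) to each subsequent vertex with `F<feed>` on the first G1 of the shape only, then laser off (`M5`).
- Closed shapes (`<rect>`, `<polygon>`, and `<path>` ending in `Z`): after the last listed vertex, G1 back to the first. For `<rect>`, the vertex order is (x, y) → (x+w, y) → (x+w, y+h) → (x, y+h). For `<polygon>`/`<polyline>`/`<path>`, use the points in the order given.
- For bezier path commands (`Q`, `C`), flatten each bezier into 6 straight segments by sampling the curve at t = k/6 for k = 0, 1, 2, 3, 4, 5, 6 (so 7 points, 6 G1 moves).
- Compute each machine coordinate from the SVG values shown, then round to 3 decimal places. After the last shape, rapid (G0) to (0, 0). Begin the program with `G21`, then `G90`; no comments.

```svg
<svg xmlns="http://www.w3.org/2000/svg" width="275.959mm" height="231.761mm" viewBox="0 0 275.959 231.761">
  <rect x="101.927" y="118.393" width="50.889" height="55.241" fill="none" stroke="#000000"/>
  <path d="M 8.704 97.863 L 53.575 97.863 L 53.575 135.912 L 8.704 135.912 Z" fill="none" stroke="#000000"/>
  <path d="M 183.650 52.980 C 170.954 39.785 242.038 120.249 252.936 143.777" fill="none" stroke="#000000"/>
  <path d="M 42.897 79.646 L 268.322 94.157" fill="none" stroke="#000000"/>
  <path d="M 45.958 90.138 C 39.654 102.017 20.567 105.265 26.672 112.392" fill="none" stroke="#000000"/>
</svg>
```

Since the viewBox matches the mm dimensions, user units are millimetres directly. The only transform is the Y-flip y_m = 231.761 − y_svg.

Shape 1 is a rectangle drawn with `<rect>`. Its stroke #000000 means engrave at S412, F2527. After flipping Y the toolpath is (101.927,113.368) → (152.816,113.368) → (152.816,58.127) → (101.927,58.127) → (101.927,113.368), returning to the start.

Shape 2 is a rectangle drawn with `<path>`. Its stroke #000000 means engrave at S412, F2527. After flipping Y the toolpath is (8.704,133.898) → (53.575,133.898) → (53.575,95.849) → (8.704,95.849) → (8.704,133.898), returning to the start.

Shape 3 is a cubic bezier drawn with `<path>`. Its stroke #000000 means engrave at S412, F2527. After flipping Y the toolpath is (183.650,178.781) → (183.617,178.271) → (193.549,166.334) → (209.445,147.154) → (227.308,124.913) → (243.138,103.795) → (252.936,87.984).

Shape 4 is a line segment drawn with `<path>`. Its stroke #000000 means engrave at S412, F2527. After flipping Y the toolpath is (42.897,152.115) → (268.322,137.604).

Shape 5 is a cubic bezier drawn with `<path>`. Its stroke #000000 means engrave at S412, F2527. After flipping Y the toolpath is (45.958,141.623) → (41.917,136.345) → (36.799,132.158) → (31.662,128.714) → (27.558,125.666) → (25.543,122.667) → (26.672,119.369).

G21
G90
G0 X101.927 Y113.368
M3 S412
G1 X152.816 Y113.368 F2527
G1 X152.816 Y58.127
G1 X101.927 Y58.127
G1 X101.927 Y113.368
M5
G0 X8.704 Y133.898
M3 S412
G1 X53.575 Y133.898 F2527
G1 X53.575 Y95.849
G1 X8.704 Y95.849
G1 X8.704 Y133.898
M5
G0 X183.650 Y178.781
M3 S412
G1 X183.617 Y178.271 F2527
G1 X193.549 Y166.334
G1 X209.445 Y147.154
G1 X227.308 Y124.913
G1 X243.138 Y103.795
G1 X252.936 Y87.984
M5
G0 X42.897 Y152.115
M3 S412
G1 X268.322 Y137.604 F2527
M5
G0 X45.958 Y141.623
M3 S412
G1 X41.917 Y136.345 F2527
G1 X36.799 Y132.158
G1 X31.662 Y128.714
G1 X27.558 Y125.666
G1 X25.543 Y122.667
G1 X26.672 Y119.369
M5
G0 X0.000 Y0.000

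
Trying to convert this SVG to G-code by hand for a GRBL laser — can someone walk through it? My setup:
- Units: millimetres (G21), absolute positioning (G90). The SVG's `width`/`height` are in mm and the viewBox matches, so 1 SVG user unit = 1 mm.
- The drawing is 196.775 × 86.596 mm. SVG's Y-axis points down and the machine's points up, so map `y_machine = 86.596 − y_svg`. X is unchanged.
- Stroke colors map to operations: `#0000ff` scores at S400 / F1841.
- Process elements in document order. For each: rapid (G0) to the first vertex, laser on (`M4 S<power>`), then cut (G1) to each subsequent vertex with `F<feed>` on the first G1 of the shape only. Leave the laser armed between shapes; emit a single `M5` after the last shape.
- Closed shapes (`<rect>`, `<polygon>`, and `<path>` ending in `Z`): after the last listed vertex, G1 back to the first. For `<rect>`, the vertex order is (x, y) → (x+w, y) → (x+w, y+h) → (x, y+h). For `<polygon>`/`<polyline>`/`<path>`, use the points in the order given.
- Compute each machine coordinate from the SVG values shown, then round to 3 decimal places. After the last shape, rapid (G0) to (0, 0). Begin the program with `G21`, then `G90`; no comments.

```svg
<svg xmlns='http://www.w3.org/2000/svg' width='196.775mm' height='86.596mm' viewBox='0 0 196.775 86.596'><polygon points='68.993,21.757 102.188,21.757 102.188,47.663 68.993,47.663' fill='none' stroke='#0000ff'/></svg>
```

viewBox `0 0 196.775 86.596` with mm width/height → 1 unit = 1 mm. Flip: y_m = 86.596 − y_svg.

**Shape 1** — `<polygon>` rectangle, stroke `#0000ff` → score (S400, F1841). Machine vertices: (68.993,64.839) → (102.188,64.839) → (102.188,38.933) → (68.993,38.933) → (68.993,64.839). Closed: final G1 returns to the first vertex.

G21
G90
G0 X68.993 Y64.839
M4 S400
G1 X102.188 Y64.839 F1841
G1 X102.188 Y38.933
G1 X68.993 Y38.933
G1 X68.993 Y64.839
M5
G0 X0.000 Y0.000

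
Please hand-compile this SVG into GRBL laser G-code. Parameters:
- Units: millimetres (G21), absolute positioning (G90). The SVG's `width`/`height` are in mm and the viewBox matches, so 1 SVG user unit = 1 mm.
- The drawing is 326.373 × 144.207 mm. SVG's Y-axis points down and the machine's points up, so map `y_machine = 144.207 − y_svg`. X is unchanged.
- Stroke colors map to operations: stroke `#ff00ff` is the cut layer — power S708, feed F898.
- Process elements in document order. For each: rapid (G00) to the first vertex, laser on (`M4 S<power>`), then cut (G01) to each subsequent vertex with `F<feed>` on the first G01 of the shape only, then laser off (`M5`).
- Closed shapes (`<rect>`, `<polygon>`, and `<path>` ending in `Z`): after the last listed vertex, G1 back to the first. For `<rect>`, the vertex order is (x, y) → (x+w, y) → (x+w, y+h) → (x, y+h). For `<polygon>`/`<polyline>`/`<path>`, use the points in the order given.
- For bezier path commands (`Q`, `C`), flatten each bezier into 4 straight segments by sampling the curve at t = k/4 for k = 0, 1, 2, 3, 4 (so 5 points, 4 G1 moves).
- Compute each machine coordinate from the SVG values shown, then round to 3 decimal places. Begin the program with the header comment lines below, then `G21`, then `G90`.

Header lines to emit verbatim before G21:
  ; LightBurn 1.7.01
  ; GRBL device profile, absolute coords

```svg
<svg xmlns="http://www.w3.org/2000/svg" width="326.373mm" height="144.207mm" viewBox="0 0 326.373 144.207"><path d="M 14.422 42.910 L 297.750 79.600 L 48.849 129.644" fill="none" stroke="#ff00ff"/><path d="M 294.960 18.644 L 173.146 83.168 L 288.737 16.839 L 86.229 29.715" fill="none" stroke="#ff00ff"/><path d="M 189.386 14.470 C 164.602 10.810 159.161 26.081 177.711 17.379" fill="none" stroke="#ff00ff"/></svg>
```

1 u = 1 mm; y_m = 144.207 − y.

[1] `<path>` open polyline, #ff00ff→cut S708 F898: (14.422,101.297) → (297.750,64.607) → (48.849,14.563)

[2] `<path>` open polyline, #ff00ff→cut S708 F898: (294.960,125.563) → (173.146,61.039) → (288.737,127.368) → (86.229,114.492)

[3] `<path>` cubic bezier, #ff00ff→cut S708 F898: (189.386,129.737) → (174.497,129.603) → (167.298,126.392) → (168.224,124.126) → (177.711,126.828)

; LightBurn 1.7.01
; GRBL device profile, absolute coords
G21
G90
G00 X14.422 Y101.297
M4 S708
G01 X297.750 Y64.607 F898
G01 X48.849 Y14.563
M5
G00 X294.960 Y125.563
M4 S708
G01 X173.146 Y61.039 F898
G01 X288.737 Y127.368
G01 X86.229 Y114.492
M5
G00 X189.386 Y129.737
M4 S708
G01 X174.497 Y129.603 F898
G01 X167.298 Y126.392
G01 X168.224 Y124.126
G01 X177.711 Y126.828
M5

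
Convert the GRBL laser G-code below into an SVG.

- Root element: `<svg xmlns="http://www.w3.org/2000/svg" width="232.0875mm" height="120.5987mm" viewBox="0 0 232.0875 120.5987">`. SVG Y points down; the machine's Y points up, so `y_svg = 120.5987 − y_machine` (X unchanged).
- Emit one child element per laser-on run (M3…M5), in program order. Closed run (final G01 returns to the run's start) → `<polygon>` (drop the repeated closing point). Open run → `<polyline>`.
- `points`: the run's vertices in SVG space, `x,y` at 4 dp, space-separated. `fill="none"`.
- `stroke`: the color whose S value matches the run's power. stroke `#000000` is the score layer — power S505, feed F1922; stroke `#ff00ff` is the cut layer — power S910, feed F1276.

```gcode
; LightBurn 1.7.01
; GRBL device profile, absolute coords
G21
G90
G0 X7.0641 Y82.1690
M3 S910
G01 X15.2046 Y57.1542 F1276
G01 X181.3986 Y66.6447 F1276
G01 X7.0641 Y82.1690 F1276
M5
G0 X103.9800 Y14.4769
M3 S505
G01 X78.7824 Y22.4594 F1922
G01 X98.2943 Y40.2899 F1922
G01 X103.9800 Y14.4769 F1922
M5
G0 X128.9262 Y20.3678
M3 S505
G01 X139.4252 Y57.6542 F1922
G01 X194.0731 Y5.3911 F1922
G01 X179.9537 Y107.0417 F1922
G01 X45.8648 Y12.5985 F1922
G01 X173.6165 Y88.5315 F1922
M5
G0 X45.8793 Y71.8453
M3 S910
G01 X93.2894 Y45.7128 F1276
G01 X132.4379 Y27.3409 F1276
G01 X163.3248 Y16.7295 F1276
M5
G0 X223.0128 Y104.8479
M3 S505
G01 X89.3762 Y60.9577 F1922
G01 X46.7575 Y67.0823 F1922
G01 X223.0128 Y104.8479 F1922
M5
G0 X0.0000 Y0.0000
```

y_svg = 120.5987 − y_m.

[1] S910→`#ff00ff` (cut); closed run; points: 7.0641,38.4297 15.2046,63.4445 181.3986,53.9540

[2] S505→`#000000` (score); closed run; points: 103.9800,106.1218 78.7824,98.1393 98.2943,80.3088

[3] S505→`#000000` (score); open run; points: 128.9262,100.2309 139.4252,62.9445 194.0731,115.2076 179.9537,13.5570 45.8648,108.0002 173.6165,32.0672

[4] S910→`#ff00ff` (cut); open run; points: 45.8793,48.7534 93.2894,74.8859 132.4379,93.2578 163.3248,103.8692

[5] S505→`#000000` (score); closed run; points: 223.0128,15.7508 89.3762,59.6410 46.7575,53.5164

<svg xmlns="http://www.w3.org/2000/svg" width="232.0875mm" height="120.5987mm" viewBox="0 0 232.0875 120.5987">
  <polygon points="7.0641,38.4297 15.2046,63.4445 181.3986,53.9540" fill="none" stroke="#ff00ff"/>
  <polygon points="103.9800,106.1218 78.7824,98.1393 98.2943,80.3088" fill="none" stroke="#000000"/>
  <polyline points="128.9262,100.2309 139.4252,62.9445 194.0731,115.2076 179.9537,13.5570 45.8648,108.0002 173.6165,32.0672" fill="none" stroke="#000000"/>
  <polyline points="45.8793,48.7534 93.2894,74.8859 132.4379,93.2578 163.3248,103.8692" fill="none" stroke="#ff00ff"/>
  <polygon points="223.0128,15.7508 89.3762,59.6410 46.7575,53.5164" fill="none" stroke="#000000"/>
</svg>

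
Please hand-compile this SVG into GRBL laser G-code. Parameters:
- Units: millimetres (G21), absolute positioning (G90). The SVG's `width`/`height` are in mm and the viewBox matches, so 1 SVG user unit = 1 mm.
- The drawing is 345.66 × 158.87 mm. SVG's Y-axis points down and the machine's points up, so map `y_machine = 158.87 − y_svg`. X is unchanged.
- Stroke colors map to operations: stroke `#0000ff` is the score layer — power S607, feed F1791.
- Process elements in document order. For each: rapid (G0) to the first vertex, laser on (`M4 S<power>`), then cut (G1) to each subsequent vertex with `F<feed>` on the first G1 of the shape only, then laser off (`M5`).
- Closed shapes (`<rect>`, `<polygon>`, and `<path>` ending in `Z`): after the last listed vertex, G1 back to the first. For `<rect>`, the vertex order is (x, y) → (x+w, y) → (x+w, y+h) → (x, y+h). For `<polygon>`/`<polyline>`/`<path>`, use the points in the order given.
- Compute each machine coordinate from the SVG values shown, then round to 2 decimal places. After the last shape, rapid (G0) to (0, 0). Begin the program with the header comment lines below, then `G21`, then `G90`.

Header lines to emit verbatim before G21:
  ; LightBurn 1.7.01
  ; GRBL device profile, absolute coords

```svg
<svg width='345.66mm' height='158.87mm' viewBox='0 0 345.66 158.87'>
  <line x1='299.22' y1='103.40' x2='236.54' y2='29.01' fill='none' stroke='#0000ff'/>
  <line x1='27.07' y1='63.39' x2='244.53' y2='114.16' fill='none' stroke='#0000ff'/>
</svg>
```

1 u = 1 mm; y_m = 158.87 − y.

[1] `<line>` line segment, #0000ff→score S607 F1791: (299.22,55.47) → (236.54,129.86)

[2] `<line>` line segment, #0000ff→score S607 F1791: (27.07,95.48) → (244.53,44.71)

; LightBurn 1.7.01
; GRBL device profile, absolute coords
G21
G90
G0 X299.22 Y55.47
M4 S607
G1 X236.54 Y129.86 F1791
M5
G0 X27.07 Y95.48
M4 S607
G1 X244.53 Y44.71 F1791
M5
G0 X0.00 Y0.00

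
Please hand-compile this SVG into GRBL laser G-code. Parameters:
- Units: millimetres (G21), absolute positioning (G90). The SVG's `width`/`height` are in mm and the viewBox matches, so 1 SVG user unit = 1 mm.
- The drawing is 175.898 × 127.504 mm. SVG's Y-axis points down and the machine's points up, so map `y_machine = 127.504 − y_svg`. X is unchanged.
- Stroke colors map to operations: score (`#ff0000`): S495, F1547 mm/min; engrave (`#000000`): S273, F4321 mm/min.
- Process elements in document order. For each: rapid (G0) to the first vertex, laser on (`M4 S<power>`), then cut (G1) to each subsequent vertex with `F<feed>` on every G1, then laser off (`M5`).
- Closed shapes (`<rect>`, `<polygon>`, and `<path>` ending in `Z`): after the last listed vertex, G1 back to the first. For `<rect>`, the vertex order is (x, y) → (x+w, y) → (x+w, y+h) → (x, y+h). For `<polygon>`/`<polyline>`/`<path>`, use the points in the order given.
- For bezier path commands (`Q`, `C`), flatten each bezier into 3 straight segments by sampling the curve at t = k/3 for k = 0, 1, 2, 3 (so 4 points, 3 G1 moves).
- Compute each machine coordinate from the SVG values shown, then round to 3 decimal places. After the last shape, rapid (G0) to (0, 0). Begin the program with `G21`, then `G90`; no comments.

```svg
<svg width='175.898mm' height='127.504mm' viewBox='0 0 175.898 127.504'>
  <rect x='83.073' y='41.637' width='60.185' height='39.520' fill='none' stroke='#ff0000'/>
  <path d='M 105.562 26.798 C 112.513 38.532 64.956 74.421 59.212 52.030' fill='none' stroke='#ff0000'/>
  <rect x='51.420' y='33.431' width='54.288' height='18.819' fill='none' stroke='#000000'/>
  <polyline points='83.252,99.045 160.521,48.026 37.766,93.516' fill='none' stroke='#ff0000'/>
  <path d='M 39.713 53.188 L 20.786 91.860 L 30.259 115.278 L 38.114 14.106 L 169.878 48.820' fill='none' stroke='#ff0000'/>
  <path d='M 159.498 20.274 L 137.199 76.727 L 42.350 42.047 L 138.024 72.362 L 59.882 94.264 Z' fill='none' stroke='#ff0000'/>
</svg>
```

G21
G90
G0 X83.073 Y85.867
M4 S495
G1 X143.258 Y85.867 F1547
G1 X143.258 Y46.347 F1547
G1 X83.073 Y46.347 F1547
G1 X83.073 Y85.867 F1547
M5
G0 X105.562 Y100.706
M4 S495
G1 X97.911 Y83.973 F1547
G1 X75.326 Y69.457 F1547
G1 X59.212 Y75.474 F1547
M5
G0 X51.420 Y94.073
M4 S273
G1 X105.708 Y94.073 F4321
G1 X105.708 Y75.254 F4321
G1 X51.420 Y75.254 F4321
G1 X51.420 Y94.073 F4321
M5
G0 X83.252 Y28.459
M4 S495
G1 X160.521 Y79.478 F1547
G1 X37.766 Y33.988 F1547
M5
G0 X39.713 Y74.316
M4 S495
G1 X20.786 Y35.644 F1547
G1 X30.259 Y12.226 F1547
G1 X38.114 Y113.398 F1547
G1 X169.878 Y78.684 F1547
M5
G0 X159.498 Y107.230
M4 S495
G1 X137.199 Y50.777 F1547
G1 X42.350 Y85.457 F1547
G1 X138.024 Y55.142 F1547
G1 X59.882 Y33.240 F1547
G1 X159.498 Y107.230 F1547
M5
G0 X0.000 Y0.000

1 u = 1 mm; y_m = 127.504 − y.

[1] `<rect>` rectangle, #ff0000→score S495 F1547: (83.073,85.867) → (143.258,85.867) → (143.258,46.347) → (83.073,46.347) → (83.073,85.867) (closed)

[2] `<path>` cubic bezier, #ff0000→score S495 F1547: (105.562,100.706) → (97.911,83.973) → (75.326,69.457) → (59.212,75.474)

[3] `<rect>` rectangle, #000000→engrave S273 F4321: (51.420,94.073) → (105.708,94.073) → (105.708,75.254) → (51.420,75.254) → (51.420,94.073) (closed)

[4] `<polyline>` open polyline, #ff0000→score S495 F1547: (83.252,28.459) → (160.521,79.478) → (37.766,33.988)

[5] `<path>` open polyline, #ff0000→score S495 F1547: (39.713,74.316) → (20.786,35.644) → (30.259,12.226) → (38.114,113.398) → (169.878,78.684)

[6] `<path>` closed polygon, #ff0000→score S495 F1547: (159.498,107.230) → (137.199,50.777) → (42.350,85.457) → (138.024,55.142) → (59.882,33.240) → (159.498,107.230) (closed)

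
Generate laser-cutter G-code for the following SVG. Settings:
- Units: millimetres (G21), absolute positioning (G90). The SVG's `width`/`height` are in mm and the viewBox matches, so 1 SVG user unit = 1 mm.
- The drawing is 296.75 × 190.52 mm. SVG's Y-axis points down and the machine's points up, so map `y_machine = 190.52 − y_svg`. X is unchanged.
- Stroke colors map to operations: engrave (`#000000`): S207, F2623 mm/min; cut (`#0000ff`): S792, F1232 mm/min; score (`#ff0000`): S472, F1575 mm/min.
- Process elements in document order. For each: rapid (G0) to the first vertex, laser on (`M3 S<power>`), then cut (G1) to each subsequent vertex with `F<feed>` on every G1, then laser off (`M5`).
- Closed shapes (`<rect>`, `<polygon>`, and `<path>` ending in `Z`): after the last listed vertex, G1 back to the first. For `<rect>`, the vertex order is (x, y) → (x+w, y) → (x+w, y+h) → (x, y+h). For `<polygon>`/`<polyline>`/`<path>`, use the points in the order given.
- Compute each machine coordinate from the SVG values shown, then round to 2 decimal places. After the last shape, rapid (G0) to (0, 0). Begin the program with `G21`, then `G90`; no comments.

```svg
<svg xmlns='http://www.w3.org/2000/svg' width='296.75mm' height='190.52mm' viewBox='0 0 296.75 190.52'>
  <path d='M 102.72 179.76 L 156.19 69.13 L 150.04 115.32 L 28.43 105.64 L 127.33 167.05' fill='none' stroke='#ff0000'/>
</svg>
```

G21
G90
G0 X102.72 Y10.76
M3 S472
G1 X156.19 Y121.39 F1575
G1 X150.04 Y75.20 F1575
G1 X28.43 Y84.88 F1575
G1 X127.33 Y23.47 F1575
M5
G0 X0.00 Y0.00

Since the viewBox matches the mm dimensions, user units are millimetres directly. The only transform is the Y-flip y_m = 190.52 − y_svg.

Shape 1 is a open polyline drawn with `<path>`. Its stroke #ff0000 means score at S472, F1575. After flipping Y the toolpath is (102.72,10.76) → (156.19,121.39) → (150.04,75.20) → (28.43,84.88) → (127.33,23.47).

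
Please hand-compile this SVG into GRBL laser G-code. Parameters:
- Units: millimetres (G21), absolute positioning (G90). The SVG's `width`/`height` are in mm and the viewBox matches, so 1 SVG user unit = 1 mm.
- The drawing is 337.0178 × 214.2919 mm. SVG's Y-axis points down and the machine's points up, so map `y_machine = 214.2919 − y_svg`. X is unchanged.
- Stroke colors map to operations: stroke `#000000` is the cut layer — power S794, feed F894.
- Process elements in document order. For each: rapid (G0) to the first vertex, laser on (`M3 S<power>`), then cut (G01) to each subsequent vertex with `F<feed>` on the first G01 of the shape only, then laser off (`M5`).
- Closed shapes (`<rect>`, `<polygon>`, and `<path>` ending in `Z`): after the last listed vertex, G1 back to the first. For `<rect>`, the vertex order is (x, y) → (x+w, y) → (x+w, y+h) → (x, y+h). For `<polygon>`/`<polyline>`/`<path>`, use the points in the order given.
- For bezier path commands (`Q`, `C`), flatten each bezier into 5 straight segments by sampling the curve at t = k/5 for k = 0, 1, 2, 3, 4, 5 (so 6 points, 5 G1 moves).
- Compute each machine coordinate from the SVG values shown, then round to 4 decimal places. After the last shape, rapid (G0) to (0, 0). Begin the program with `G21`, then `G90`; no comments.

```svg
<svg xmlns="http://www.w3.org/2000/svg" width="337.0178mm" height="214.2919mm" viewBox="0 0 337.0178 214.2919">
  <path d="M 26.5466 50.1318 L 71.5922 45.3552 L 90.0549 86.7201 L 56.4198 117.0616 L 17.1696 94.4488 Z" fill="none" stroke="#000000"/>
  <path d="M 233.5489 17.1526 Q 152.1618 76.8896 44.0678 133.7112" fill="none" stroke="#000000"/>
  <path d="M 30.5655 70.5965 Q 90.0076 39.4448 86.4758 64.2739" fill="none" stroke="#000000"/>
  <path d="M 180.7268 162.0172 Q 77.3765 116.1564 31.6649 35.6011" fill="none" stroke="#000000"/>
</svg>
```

G21
G90
G0 X26.5466 Y164.1601
M3 S794
G01 X71.5922 Y168.9367 F894
G01 X90.0549 Y127.5718
G01 X56.4198 Y97.2303
G01 X17.1696 Y119.8431
G01 X26.5466 Y164.1601
M5
G0 X233.5489 Y197.1393
M3 S794
G01 X199.9258 Y173.3611 F894
G01 X164.1661 Y149.8162
G01 X126.2699 Y126.5044
G01 X86.2371 Y103.4260
G01 X44.0678 Y80.5807
M5
G0 X30.5655 Y143.6954
M3 S794
G01 X51.8234 Y153.9168 F894
G01 X68.0434 Y159.6598
G01 X79.2254 Y160.9244
G01 X85.3696 Y157.7104
G01 X86.4758 Y150.0180
M5
G0 X180.7268 Y52.2747
M3 S794
G01 X141.6922 Y72.0068 F894
G01 X107.2688 Y94.5145
G01 X77.4564 Y119.7977
G01 X52.2551 Y147.8565
G01 X31.6649 Y178.6908
M5
G0 X0.0000 Y0.0000

viewBox `0 0 337.0178 214.2919` with mm width/height → 1 unit = 1 mm. Flip: y_m = 214.2919 − y_svg.

**Shape 1** — `<path>` regular polygon, stroke `#000000` → cut (S794, F894). Machine vertices: (26.5466,164.1601) → (71.5922,168.9367) → (90.0549,127.5718) → (56.4198,97.2303) → (17.1696,119.8431) → (26.5466,164.1601). Closed: final G1 returns to the first vertex.

**Shape 2** — `<path>` quadratic bezier, stroke `#000000` → cut (S794, F894). Control points (SVG): P0=(233.5489,17.1526), P1=(152.1618,76.8896), P2=(44.0678,133.7112); sampled at t=k/5. Machine vertices: (233.5489,197.1393) → (199.9258,173.3611) → (164.1661,149.8162) → (126.2699,126.5044) → (86.2371,103.4260) → (44.0678,80.5807). Open path.

**Shape 3** — `<path>` quadratic bezier, stroke `#000000` → cut (S794, F894). Control points (SVG): P0=(30.5655,70.5965), P1=(90.0076,39.4448), P2=(86.4758,64.2739); sampled at t=k/5. Machine vertices: (30.5655,143.6954) → (51.8234,153.9168) → (68.0434,159.6598) → (79.2254,160.9244) → (85.3696,157.7104) → (86.4758,150.0180). Open path.

**Shape 4** — `<path>` quadratic bezier, stroke `#000000` → cut (S794, F894). Control points (SVG): P0=(180.7268,162.0172), P1=(77.3765,116.1564), P2=(31.6649,35.6011); sampled at t=k/5. Machine vertices: (180.7268,52.2747) → (141.6922,72.0068) → (107.2688,94.5145) → (77.4564,119.7977) → (52.2551,147.8565) → (31.6649,178.6908). Open path.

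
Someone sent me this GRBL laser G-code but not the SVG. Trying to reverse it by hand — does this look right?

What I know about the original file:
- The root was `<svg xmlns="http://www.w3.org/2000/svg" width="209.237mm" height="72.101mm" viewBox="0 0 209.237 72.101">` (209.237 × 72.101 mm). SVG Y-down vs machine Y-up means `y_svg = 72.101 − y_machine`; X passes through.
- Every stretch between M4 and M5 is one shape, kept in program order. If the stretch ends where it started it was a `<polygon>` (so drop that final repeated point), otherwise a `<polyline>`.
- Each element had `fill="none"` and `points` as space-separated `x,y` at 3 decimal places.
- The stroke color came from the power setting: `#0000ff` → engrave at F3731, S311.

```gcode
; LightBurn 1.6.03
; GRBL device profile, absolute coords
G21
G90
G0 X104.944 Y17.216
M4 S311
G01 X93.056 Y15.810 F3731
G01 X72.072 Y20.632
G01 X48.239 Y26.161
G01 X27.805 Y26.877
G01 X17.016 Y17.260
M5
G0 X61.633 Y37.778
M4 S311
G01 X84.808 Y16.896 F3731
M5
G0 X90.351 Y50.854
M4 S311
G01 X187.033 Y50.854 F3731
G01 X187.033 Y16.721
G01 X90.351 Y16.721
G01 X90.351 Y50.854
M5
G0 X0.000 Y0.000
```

Each laser-on run becomes one SVG element. Flip Y back into SVG space with y_svg = 72.101 − y_machine. Every run uses S311, so all elements get stroke `#0000ff` (engrave).

Run 1: The run is open, so emit a `<polyline>` with points (Y-flipped): 104.944,54.885 93.056,56.291 72.072,51.469 48.239,45.940 27.805,45.224 17.016,54.841.

Run 2: The run is open, so emit a `<polyline>` with points (Y-flipped): 61.633,34.323 84.808,55.205.

Run 3: The run returns to its start, so emit a `<polygon>` with points (Y-flipped): 90.351,21.247 187.033,21.247 187.033,55.380 90.351,55.380.

<svg xmlns="http://www.w3.org/2000/svg" width="209.237mm" height="72.101mm" viewBox="0 0 209.237 72.101">
  <polyline points="104.944,54.885 93.056,56.291 72.072,51.469 48.239,45.940 27.805,45.224 17.016,54.841" fill="none" stroke="#0000ff"/>
  <polyline points="61.633,34.323 84.808,55.205" fill="none" stroke="#0000ff"/>
  <polygon points="90.351,21.247 187.033,21.247 187.033,55.380 90.351,55.380" fill="none" stroke="#0000ff"/>
</svg>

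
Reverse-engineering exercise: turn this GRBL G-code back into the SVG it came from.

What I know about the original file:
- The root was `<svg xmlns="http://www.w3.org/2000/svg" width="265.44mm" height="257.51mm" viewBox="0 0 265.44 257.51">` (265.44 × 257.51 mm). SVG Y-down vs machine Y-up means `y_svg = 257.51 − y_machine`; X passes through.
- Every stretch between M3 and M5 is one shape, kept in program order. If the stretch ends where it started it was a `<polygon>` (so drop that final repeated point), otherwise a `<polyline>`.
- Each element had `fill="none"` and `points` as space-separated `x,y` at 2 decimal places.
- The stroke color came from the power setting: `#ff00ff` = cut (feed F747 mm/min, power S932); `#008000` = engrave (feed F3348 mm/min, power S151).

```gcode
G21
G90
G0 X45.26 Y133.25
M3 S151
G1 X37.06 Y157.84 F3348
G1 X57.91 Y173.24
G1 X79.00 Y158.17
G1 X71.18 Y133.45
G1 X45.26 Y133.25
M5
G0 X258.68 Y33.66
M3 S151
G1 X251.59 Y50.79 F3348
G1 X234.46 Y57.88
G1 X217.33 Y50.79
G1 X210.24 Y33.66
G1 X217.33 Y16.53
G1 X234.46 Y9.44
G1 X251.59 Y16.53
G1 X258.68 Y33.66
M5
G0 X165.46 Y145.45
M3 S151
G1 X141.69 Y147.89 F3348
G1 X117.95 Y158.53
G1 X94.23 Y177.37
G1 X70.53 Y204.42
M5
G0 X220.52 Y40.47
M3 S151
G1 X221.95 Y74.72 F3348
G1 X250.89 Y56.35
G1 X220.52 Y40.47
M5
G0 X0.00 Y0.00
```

<svg xmlns="http://www.w3.org/2000/svg" width="265.44mm" height="257.51mm" viewBox="0 0 265.44 257.51">
  <polygon points="45.26,124.26 37.06,99.67 57.91,84.27 79.00,99.34 71.18,124.06" fill="none" stroke="#008000"/>
  <polygon points="258.68,223.85 251.59,206.72 234.46,199.63 217.33,206.72 210.24,223.85 217.33,240.98 234.46,248.07 251.59,240.98" fill="none" stroke="#008000"/>
  <polyline points="165.46,112.06 141.69,109.62 117.95,98.98 94.23,80.14 70.53,53.09" fill="none" stroke="#008000"/>
  <polygon points="220.52,217.04 221.95,182.79 250.89,201.16" fill="none" stroke="#008000"/>
</svg>

y_svg = 257.51 − y_m. Every run uses S151, so all elements get stroke `#008000` (engrave).

[1] closed run; points: 45.26,124.26 37.06,99.67 57.91,84.27 79.00,99.34 71.18,124.06

[2] closed run; points: 258.68,223.85 251.59,206.72 234.46,199.63 217.33,206.72 210.24,223.85 217.33,240.98 234.46,248.07 251.59,240.98

[3] open run; points: 165.46,112.06 141.69,109.62 117.95,98.98 94.23,80.14 70.53,53.09

[4] closed run; points: 220.52,217.04 221.95,182.79 250.89,201.16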